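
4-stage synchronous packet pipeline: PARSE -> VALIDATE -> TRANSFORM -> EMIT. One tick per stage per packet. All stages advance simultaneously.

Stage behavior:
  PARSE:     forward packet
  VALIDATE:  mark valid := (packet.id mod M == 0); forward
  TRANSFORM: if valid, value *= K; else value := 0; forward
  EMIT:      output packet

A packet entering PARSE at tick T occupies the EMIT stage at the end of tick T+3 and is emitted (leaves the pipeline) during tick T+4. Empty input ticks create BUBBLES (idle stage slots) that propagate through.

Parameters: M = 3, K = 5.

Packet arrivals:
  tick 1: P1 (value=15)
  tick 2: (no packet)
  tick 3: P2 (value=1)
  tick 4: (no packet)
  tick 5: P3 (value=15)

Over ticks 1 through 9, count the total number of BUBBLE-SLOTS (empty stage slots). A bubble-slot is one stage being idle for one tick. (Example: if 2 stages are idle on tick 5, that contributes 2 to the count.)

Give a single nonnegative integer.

Answer: 24

Derivation:
Tick 1: [PARSE:P1(v=15,ok=F), VALIDATE:-, TRANSFORM:-, EMIT:-] out:-; bubbles=3
Tick 2: [PARSE:-, VALIDATE:P1(v=15,ok=F), TRANSFORM:-, EMIT:-] out:-; bubbles=3
Tick 3: [PARSE:P2(v=1,ok=F), VALIDATE:-, TRANSFORM:P1(v=0,ok=F), EMIT:-] out:-; bubbles=2
Tick 4: [PARSE:-, VALIDATE:P2(v=1,ok=F), TRANSFORM:-, EMIT:P1(v=0,ok=F)] out:-; bubbles=2
Tick 5: [PARSE:P3(v=15,ok=F), VALIDATE:-, TRANSFORM:P2(v=0,ok=F), EMIT:-] out:P1(v=0); bubbles=2
Tick 6: [PARSE:-, VALIDATE:P3(v=15,ok=T), TRANSFORM:-, EMIT:P2(v=0,ok=F)] out:-; bubbles=2
Tick 7: [PARSE:-, VALIDATE:-, TRANSFORM:P3(v=75,ok=T), EMIT:-] out:P2(v=0); bubbles=3
Tick 8: [PARSE:-, VALIDATE:-, TRANSFORM:-, EMIT:P3(v=75,ok=T)] out:-; bubbles=3
Tick 9: [PARSE:-, VALIDATE:-, TRANSFORM:-, EMIT:-] out:P3(v=75); bubbles=4
Total bubble-slots: 24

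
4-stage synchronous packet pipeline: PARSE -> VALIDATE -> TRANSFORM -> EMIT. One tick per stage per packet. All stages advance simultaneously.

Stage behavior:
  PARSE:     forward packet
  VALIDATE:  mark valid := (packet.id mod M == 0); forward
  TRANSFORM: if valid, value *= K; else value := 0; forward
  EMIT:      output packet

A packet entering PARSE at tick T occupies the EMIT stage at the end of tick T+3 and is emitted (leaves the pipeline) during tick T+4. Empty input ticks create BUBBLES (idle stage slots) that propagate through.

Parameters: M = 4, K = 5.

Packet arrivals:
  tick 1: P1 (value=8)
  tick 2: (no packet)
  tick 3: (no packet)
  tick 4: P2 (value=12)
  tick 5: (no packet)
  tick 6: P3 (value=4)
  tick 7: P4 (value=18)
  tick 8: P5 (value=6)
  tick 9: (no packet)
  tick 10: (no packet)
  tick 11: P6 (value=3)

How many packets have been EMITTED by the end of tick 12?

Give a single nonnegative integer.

Tick 1: [PARSE:P1(v=8,ok=F), VALIDATE:-, TRANSFORM:-, EMIT:-] out:-; in:P1
Tick 2: [PARSE:-, VALIDATE:P1(v=8,ok=F), TRANSFORM:-, EMIT:-] out:-; in:-
Tick 3: [PARSE:-, VALIDATE:-, TRANSFORM:P1(v=0,ok=F), EMIT:-] out:-; in:-
Tick 4: [PARSE:P2(v=12,ok=F), VALIDATE:-, TRANSFORM:-, EMIT:P1(v=0,ok=F)] out:-; in:P2
Tick 5: [PARSE:-, VALIDATE:P2(v=12,ok=F), TRANSFORM:-, EMIT:-] out:P1(v=0); in:-
Tick 6: [PARSE:P3(v=4,ok=F), VALIDATE:-, TRANSFORM:P2(v=0,ok=F), EMIT:-] out:-; in:P3
Tick 7: [PARSE:P4(v=18,ok=F), VALIDATE:P3(v=4,ok=F), TRANSFORM:-, EMIT:P2(v=0,ok=F)] out:-; in:P4
Tick 8: [PARSE:P5(v=6,ok=F), VALIDATE:P4(v=18,ok=T), TRANSFORM:P3(v=0,ok=F), EMIT:-] out:P2(v=0); in:P5
Tick 9: [PARSE:-, VALIDATE:P5(v=6,ok=F), TRANSFORM:P4(v=90,ok=T), EMIT:P3(v=0,ok=F)] out:-; in:-
Tick 10: [PARSE:-, VALIDATE:-, TRANSFORM:P5(v=0,ok=F), EMIT:P4(v=90,ok=T)] out:P3(v=0); in:-
Tick 11: [PARSE:P6(v=3,ok=F), VALIDATE:-, TRANSFORM:-, EMIT:P5(v=0,ok=F)] out:P4(v=90); in:P6
Tick 12: [PARSE:-, VALIDATE:P6(v=3,ok=F), TRANSFORM:-, EMIT:-] out:P5(v=0); in:-
Emitted by tick 12: ['P1', 'P2', 'P3', 'P4', 'P5']

Answer: 5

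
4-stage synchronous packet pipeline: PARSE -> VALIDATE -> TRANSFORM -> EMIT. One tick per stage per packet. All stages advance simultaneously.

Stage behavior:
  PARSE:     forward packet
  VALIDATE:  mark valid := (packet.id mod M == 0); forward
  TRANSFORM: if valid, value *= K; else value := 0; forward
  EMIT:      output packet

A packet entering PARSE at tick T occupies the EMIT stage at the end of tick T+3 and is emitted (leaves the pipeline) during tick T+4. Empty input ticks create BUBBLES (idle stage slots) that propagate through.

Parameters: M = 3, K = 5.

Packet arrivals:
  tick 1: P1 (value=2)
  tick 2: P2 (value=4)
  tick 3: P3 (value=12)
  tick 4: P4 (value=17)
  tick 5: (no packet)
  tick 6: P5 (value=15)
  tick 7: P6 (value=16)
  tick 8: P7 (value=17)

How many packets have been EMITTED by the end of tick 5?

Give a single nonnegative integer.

Tick 1: [PARSE:P1(v=2,ok=F), VALIDATE:-, TRANSFORM:-, EMIT:-] out:-; in:P1
Tick 2: [PARSE:P2(v=4,ok=F), VALIDATE:P1(v=2,ok=F), TRANSFORM:-, EMIT:-] out:-; in:P2
Tick 3: [PARSE:P3(v=12,ok=F), VALIDATE:P2(v=4,ok=F), TRANSFORM:P1(v=0,ok=F), EMIT:-] out:-; in:P3
Tick 4: [PARSE:P4(v=17,ok=F), VALIDATE:P3(v=12,ok=T), TRANSFORM:P2(v=0,ok=F), EMIT:P1(v=0,ok=F)] out:-; in:P4
Tick 5: [PARSE:-, VALIDATE:P4(v=17,ok=F), TRANSFORM:P3(v=60,ok=T), EMIT:P2(v=0,ok=F)] out:P1(v=0); in:-
Emitted by tick 5: ['P1']

Answer: 1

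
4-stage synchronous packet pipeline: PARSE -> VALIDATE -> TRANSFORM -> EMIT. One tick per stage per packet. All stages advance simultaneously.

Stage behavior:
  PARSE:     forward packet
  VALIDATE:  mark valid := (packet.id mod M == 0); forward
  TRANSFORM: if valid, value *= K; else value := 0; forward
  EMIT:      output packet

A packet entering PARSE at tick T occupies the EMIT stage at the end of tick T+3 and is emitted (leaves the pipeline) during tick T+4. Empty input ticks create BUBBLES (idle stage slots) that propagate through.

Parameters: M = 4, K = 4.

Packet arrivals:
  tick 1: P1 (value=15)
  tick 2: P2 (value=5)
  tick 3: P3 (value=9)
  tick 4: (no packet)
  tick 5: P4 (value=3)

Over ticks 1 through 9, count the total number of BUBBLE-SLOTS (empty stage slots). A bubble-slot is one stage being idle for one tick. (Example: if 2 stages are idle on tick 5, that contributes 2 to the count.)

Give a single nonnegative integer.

Answer: 20

Derivation:
Tick 1: [PARSE:P1(v=15,ok=F), VALIDATE:-, TRANSFORM:-, EMIT:-] out:-; bubbles=3
Tick 2: [PARSE:P2(v=5,ok=F), VALIDATE:P1(v=15,ok=F), TRANSFORM:-, EMIT:-] out:-; bubbles=2
Tick 3: [PARSE:P3(v=9,ok=F), VALIDATE:P2(v=5,ok=F), TRANSFORM:P1(v=0,ok=F), EMIT:-] out:-; bubbles=1
Tick 4: [PARSE:-, VALIDATE:P3(v=9,ok=F), TRANSFORM:P2(v=0,ok=F), EMIT:P1(v=0,ok=F)] out:-; bubbles=1
Tick 5: [PARSE:P4(v=3,ok=F), VALIDATE:-, TRANSFORM:P3(v=0,ok=F), EMIT:P2(v=0,ok=F)] out:P1(v=0); bubbles=1
Tick 6: [PARSE:-, VALIDATE:P4(v=3,ok=T), TRANSFORM:-, EMIT:P3(v=0,ok=F)] out:P2(v=0); bubbles=2
Tick 7: [PARSE:-, VALIDATE:-, TRANSFORM:P4(v=12,ok=T), EMIT:-] out:P3(v=0); bubbles=3
Tick 8: [PARSE:-, VALIDATE:-, TRANSFORM:-, EMIT:P4(v=12,ok=T)] out:-; bubbles=3
Tick 9: [PARSE:-, VALIDATE:-, TRANSFORM:-, EMIT:-] out:P4(v=12); bubbles=4
Total bubble-slots: 20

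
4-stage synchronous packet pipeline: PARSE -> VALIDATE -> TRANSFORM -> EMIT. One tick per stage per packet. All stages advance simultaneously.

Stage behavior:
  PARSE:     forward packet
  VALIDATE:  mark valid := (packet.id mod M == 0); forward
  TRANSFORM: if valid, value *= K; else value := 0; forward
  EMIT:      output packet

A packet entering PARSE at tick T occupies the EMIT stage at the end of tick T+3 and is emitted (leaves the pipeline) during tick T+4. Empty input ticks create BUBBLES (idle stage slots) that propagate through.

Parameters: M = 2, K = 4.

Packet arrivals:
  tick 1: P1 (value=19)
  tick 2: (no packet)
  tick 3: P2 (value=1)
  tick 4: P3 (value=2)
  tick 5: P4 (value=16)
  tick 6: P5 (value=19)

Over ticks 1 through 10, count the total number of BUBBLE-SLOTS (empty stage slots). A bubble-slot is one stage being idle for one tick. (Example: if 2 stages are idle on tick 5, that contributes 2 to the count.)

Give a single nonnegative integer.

Tick 1: [PARSE:P1(v=19,ok=F), VALIDATE:-, TRANSFORM:-, EMIT:-] out:-; bubbles=3
Tick 2: [PARSE:-, VALIDATE:P1(v=19,ok=F), TRANSFORM:-, EMIT:-] out:-; bubbles=3
Tick 3: [PARSE:P2(v=1,ok=F), VALIDATE:-, TRANSFORM:P1(v=0,ok=F), EMIT:-] out:-; bubbles=2
Tick 4: [PARSE:P3(v=2,ok=F), VALIDATE:P2(v=1,ok=T), TRANSFORM:-, EMIT:P1(v=0,ok=F)] out:-; bubbles=1
Tick 5: [PARSE:P4(v=16,ok=F), VALIDATE:P3(v=2,ok=F), TRANSFORM:P2(v=4,ok=T), EMIT:-] out:P1(v=0); bubbles=1
Tick 6: [PARSE:P5(v=19,ok=F), VALIDATE:P4(v=16,ok=T), TRANSFORM:P3(v=0,ok=F), EMIT:P2(v=4,ok=T)] out:-; bubbles=0
Tick 7: [PARSE:-, VALIDATE:P5(v=19,ok=F), TRANSFORM:P4(v=64,ok=T), EMIT:P3(v=0,ok=F)] out:P2(v=4); bubbles=1
Tick 8: [PARSE:-, VALIDATE:-, TRANSFORM:P5(v=0,ok=F), EMIT:P4(v=64,ok=T)] out:P3(v=0); bubbles=2
Tick 9: [PARSE:-, VALIDATE:-, TRANSFORM:-, EMIT:P5(v=0,ok=F)] out:P4(v=64); bubbles=3
Tick 10: [PARSE:-, VALIDATE:-, TRANSFORM:-, EMIT:-] out:P5(v=0); bubbles=4
Total bubble-slots: 20

Answer: 20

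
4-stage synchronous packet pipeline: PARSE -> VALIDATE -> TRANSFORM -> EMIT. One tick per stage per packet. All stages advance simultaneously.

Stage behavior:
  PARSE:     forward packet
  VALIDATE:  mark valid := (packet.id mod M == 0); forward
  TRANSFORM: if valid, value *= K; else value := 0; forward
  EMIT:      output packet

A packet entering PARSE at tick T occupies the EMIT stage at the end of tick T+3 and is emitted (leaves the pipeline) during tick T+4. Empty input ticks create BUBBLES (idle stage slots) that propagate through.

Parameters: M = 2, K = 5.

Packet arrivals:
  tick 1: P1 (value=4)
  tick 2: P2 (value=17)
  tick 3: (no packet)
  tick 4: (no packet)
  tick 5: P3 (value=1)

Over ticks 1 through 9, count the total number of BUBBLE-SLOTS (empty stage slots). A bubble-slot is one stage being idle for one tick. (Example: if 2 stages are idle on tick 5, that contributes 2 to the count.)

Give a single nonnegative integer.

Answer: 24

Derivation:
Tick 1: [PARSE:P1(v=4,ok=F), VALIDATE:-, TRANSFORM:-, EMIT:-] out:-; bubbles=3
Tick 2: [PARSE:P2(v=17,ok=F), VALIDATE:P1(v=4,ok=F), TRANSFORM:-, EMIT:-] out:-; bubbles=2
Tick 3: [PARSE:-, VALIDATE:P2(v=17,ok=T), TRANSFORM:P1(v=0,ok=F), EMIT:-] out:-; bubbles=2
Tick 4: [PARSE:-, VALIDATE:-, TRANSFORM:P2(v=85,ok=T), EMIT:P1(v=0,ok=F)] out:-; bubbles=2
Tick 5: [PARSE:P3(v=1,ok=F), VALIDATE:-, TRANSFORM:-, EMIT:P2(v=85,ok=T)] out:P1(v=0); bubbles=2
Tick 6: [PARSE:-, VALIDATE:P3(v=1,ok=F), TRANSFORM:-, EMIT:-] out:P2(v=85); bubbles=3
Tick 7: [PARSE:-, VALIDATE:-, TRANSFORM:P3(v=0,ok=F), EMIT:-] out:-; bubbles=3
Tick 8: [PARSE:-, VALIDATE:-, TRANSFORM:-, EMIT:P3(v=0,ok=F)] out:-; bubbles=3
Tick 9: [PARSE:-, VALIDATE:-, TRANSFORM:-, EMIT:-] out:P3(v=0); bubbles=4
Total bubble-slots: 24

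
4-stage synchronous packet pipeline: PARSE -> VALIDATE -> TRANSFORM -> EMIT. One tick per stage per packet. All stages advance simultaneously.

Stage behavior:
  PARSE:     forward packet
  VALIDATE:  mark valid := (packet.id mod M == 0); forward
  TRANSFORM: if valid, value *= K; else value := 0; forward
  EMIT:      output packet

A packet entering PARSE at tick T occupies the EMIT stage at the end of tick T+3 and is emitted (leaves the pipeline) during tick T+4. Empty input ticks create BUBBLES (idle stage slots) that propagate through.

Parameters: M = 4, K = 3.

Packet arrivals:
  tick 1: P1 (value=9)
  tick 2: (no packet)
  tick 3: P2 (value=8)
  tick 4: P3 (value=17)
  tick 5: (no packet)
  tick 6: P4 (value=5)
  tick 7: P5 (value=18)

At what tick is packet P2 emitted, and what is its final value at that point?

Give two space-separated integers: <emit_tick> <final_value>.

Tick 1: [PARSE:P1(v=9,ok=F), VALIDATE:-, TRANSFORM:-, EMIT:-] out:-; in:P1
Tick 2: [PARSE:-, VALIDATE:P1(v=9,ok=F), TRANSFORM:-, EMIT:-] out:-; in:-
Tick 3: [PARSE:P2(v=8,ok=F), VALIDATE:-, TRANSFORM:P1(v=0,ok=F), EMIT:-] out:-; in:P2
Tick 4: [PARSE:P3(v=17,ok=F), VALIDATE:P2(v=8,ok=F), TRANSFORM:-, EMIT:P1(v=0,ok=F)] out:-; in:P3
Tick 5: [PARSE:-, VALIDATE:P3(v=17,ok=F), TRANSFORM:P2(v=0,ok=F), EMIT:-] out:P1(v=0); in:-
Tick 6: [PARSE:P4(v=5,ok=F), VALIDATE:-, TRANSFORM:P3(v=0,ok=F), EMIT:P2(v=0,ok=F)] out:-; in:P4
Tick 7: [PARSE:P5(v=18,ok=F), VALIDATE:P4(v=5,ok=T), TRANSFORM:-, EMIT:P3(v=0,ok=F)] out:P2(v=0); in:P5
Tick 8: [PARSE:-, VALIDATE:P5(v=18,ok=F), TRANSFORM:P4(v=15,ok=T), EMIT:-] out:P3(v=0); in:-
Tick 9: [PARSE:-, VALIDATE:-, TRANSFORM:P5(v=0,ok=F), EMIT:P4(v=15,ok=T)] out:-; in:-
Tick 10: [PARSE:-, VALIDATE:-, TRANSFORM:-, EMIT:P5(v=0,ok=F)] out:P4(v=15); in:-
Tick 11: [PARSE:-, VALIDATE:-, TRANSFORM:-, EMIT:-] out:P5(v=0); in:-
P2: arrives tick 3, valid=False (id=2, id%4=2), emit tick 7, final value 0

Answer: 7 0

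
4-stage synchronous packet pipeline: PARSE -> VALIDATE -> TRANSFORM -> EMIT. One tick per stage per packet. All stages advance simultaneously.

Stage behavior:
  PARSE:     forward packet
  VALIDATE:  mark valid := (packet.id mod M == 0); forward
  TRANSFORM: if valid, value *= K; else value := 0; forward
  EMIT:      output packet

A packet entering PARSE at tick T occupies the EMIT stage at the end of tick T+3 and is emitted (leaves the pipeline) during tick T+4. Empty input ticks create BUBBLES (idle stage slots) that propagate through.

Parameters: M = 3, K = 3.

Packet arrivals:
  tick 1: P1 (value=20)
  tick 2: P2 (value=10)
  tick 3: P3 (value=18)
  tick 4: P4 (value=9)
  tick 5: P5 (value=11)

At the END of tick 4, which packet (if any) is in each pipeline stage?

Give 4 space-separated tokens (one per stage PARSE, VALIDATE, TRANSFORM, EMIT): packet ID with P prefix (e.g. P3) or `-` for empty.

Answer: P4 P3 P2 P1

Derivation:
Tick 1: [PARSE:P1(v=20,ok=F), VALIDATE:-, TRANSFORM:-, EMIT:-] out:-; in:P1
Tick 2: [PARSE:P2(v=10,ok=F), VALIDATE:P1(v=20,ok=F), TRANSFORM:-, EMIT:-] out:-; in:P2
Tick 3: [PARSE:P3(v=18,ok=F), VALIDATE:P2(v=10,ok=F), TRANSFORM:P1(v=0,ok=F), EMIT:-] out:-; in:P3
Tick 4: [PARSE:P4(v=9,ok=F), VALIDATE:P3(v=18,ok=T), TRANSFORM:P2(v=0,ok=F), EMIT:P1(v=0,ok=F)] out:-; in:P4
At end of tick 4: ['P4', 'P3', 'P2', 'P1']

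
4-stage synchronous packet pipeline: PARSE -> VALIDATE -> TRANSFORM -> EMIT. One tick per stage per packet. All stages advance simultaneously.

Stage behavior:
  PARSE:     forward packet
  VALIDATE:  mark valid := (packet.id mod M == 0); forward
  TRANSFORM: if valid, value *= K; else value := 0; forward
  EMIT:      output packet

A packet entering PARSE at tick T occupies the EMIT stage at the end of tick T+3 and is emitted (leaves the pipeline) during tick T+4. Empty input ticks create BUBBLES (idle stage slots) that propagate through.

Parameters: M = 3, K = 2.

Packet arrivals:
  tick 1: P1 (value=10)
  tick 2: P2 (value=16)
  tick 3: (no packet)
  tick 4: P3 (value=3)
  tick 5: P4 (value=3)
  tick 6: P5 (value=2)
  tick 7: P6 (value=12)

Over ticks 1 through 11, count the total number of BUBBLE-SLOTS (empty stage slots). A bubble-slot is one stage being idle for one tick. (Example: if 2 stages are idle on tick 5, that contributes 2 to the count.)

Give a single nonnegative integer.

Answer: 20

Derivation:
Tick 1: [PARSE:P1(v=10,ok=F), VALIDATE:-, TRANSFORM:-, EMIT:-] out:-; bubbles=3
Tick 2: [PARSE:P2(v=16,ok=F), VALIDATE:P1(v=10,ok=F), TRANSFORM:-, EMIT:-] out:-; bubbles=2
Tick 3: [PARSE:-, VALIDATE:P2(v=16,ok=F), TRANSFORM:P1(v=0,ok=F), EMIT:-] out:-; bubbles=2
Tick 4: [PARSE:P3(v=3,ok=F), VALIDATE:-, TRANSFORM:P2(v=0,ok=F), EMIT:P1(v=0,ok=F)] out:-; bubbles=1
Tick 5: [PARSE:P4(v=3,ok=F), VALIDATE:P3(v=3,ok=T), TRANSFORM:-, EMIT:P2(v=0,ok=F)] out:P1(v=0); bubbles=1
Tick 6: [PARSE:P5(v=2,ok=F), VALIDATE:P4(v=3,ok=F), TRANSFORM:P3(v=6,ok=T), EMIT:-] out:P2(v=0); bubbles=1
Tick 7: [PARSE:P6(v=12,ok=F), VALIDATE:P5(v=2,ok=F), TRANSFORM:P4(v=0,ok=F), EMIT:P3(v=6,ok=T)] out:-; bubbles=0
Tick 8: [PARSE:-, VALIDATE:P6(v=12,ok=T), TRANSFORM:P5(v=0,ok=F), EMIT:P4(v=0,ok=F)] out:P3(v=6); bubbles=1
Tick 9: [PARSE:-, VALIDATE:-, TRANSFORM:P6(v=24,ok=T), EMIT:P5(v=0,ok=F)] out:P4(v=0); bubbles=2
Tick 10: [PARSE:-, VALIDATE:-, TRANSFORM:-, EMIT:P6(v=24,ok=T)] out:P5(v=0); bubbles=3
Tick 11: [PARSE:-, VALIDATE:-, TRANSFORM:-, EMIT:-] out:P6(v=24); bubbles=4
Total bubble-slots: 20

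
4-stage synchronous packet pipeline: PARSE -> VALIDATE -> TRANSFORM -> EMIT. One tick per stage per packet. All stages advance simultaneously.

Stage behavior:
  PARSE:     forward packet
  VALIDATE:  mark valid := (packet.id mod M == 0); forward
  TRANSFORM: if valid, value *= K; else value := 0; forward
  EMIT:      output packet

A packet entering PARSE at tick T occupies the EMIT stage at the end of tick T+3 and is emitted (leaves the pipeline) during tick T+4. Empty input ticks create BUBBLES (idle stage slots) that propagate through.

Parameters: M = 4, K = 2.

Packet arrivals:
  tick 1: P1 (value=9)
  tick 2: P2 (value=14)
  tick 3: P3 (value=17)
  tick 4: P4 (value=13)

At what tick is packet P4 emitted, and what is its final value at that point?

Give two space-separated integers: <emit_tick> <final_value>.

Answer: 8 26

Derivation:
Tick 1: [PARSE:P1(v=9,ok=F), VALIDATE:-, TRANSFORM:-, EMIT:-] out:-; in:P1
Tick 2: [PARSE:P2(v=14,ok=F), VALIDATE:P1(v=9,ok=F), TRANSFORM:-, EMIT:-] out:-; in:P2
Tick 3: [PARSE:P3(v=17,ok=F), VALIDATE:P2(v=14,ok=F), TRANSFORM:P1(v=0,ok=F), EMIT:-] out:-; in:P3
Tick 4: [PARSE:P4(v=13,ok=F), VALIDATE:P3(v=17,ok=F), TRANSFORM:P2(v=0,ok=F), EMIT:P1(v=0,ok=F)] out:-; in:P4
Tick 5: [PARSE:-, VALIDATE:P4(v=13,ok=T), TRANSFORM:P3(v=0,ok=F), EMIT:P2(v=0,ok=F)] out:P1(v=0); in:-
Tick 6: [PARSE:-, VALIDATE:-, TRANSFORM:P4(v=26,ok=T), EMIT:P3(v=0,ok=F)] out:P2(v=0); in:-
Tick 7: [PARSE:-, VALIDATE:-, TRANSFORM:-, EMIT:P4(v=26,ok=T)] out:P3(v=0); in:-
Tick 8: [PARSE:-, VALIDATE:-, TRANSFORM:-, EMIT:-] out:P4(v=26); in:-
P4: arrives tick 4, valid=True (id=4, id%4=0), emit tick 8, final value 26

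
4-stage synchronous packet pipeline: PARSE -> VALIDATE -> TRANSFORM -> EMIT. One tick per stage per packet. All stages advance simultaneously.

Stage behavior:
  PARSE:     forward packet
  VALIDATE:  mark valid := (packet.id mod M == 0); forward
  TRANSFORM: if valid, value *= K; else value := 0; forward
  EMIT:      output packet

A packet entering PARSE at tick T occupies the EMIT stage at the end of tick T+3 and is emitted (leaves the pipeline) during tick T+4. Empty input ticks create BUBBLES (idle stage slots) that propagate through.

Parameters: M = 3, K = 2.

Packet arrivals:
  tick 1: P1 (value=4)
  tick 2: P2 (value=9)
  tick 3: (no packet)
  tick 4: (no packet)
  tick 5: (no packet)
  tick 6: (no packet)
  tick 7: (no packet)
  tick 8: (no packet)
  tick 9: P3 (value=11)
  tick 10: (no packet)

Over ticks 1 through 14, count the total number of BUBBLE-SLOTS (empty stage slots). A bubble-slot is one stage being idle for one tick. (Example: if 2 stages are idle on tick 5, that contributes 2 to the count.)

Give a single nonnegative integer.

Tick 1: [PARSE:P1(v=4,ok=F), VALIDATE:-, TRANSFORM:-, EMIT:-] out:-; bubbles=3
Tick 2: [PARSE:P2(v=9,ok=F), VALIDATE:P1(v=4,ok=F), TRANSFORM:-, EMIT:-] out:-; bubbles=2
Tick 3: [PARSE:-, VALIDATE:P2(v=9,ok=F), TRANSFORM:P1(v=0,ok=F), EMIT:-] out:-; bubbles=2
Tick 4: [PARSE:-, VALIDATE:-, TRANSFORM:P2(v=0,ok=F), EMIT:P1(v=0,ok=F)] out:-; bubbles=2
Tick 5: [PARSE:-, VALIDATE:-, TRANSFORM:-, EMIT:P2(v=0,ok=F)] out:P1(v=0); bubbles=3
Tick 6: [PARSE:-, VALIDATE:-, TRANSFORM:-, EMIT:-] out:P2(v=0); bubbles=4
Tick 7: [PARSE:-, VALIDATE:-, TRANSFORM:-, EMIT:-] out:-; bubbles=4
Tick 8: [PARSE:-, VALIDATE:-, TRANSFORM:-, EMIT:-] out:-; bubbles=4
Tick 9: [PARSE:P3(v=11,ok=F), VALIDATE:-, TRANSFORM:-, EMIT:-] out:-; bubbles=3
Tick 10: [PARSE:-, VALIDATE:P3(v=11,ok=T), TRANSFORM:-, EMIT:-] out:-; bubbles=3
Tick 11: [PARSE:-, VALIDATE:-, TRANSFORM:P3(v=22,ok=T), EMIT:-] out:-; bubbles=3
Tick 12: [PARSE:-, VALIDATE:-, TRANSFORM:-, EMIT:P3(v=22,ok=T)] out:-; bubbles=3
Tick 13: [PARSE:-, VALIDATE:-, TRANSFORM:-, EMIT:-] out:P3(v=22); bubbles=4
Tick 14: [PARSE:-, VALIDATE:-, TRANSFORM:-, EMIT:-] out:-; bubbles=4
Total bubble-slots: 44

Answer: 44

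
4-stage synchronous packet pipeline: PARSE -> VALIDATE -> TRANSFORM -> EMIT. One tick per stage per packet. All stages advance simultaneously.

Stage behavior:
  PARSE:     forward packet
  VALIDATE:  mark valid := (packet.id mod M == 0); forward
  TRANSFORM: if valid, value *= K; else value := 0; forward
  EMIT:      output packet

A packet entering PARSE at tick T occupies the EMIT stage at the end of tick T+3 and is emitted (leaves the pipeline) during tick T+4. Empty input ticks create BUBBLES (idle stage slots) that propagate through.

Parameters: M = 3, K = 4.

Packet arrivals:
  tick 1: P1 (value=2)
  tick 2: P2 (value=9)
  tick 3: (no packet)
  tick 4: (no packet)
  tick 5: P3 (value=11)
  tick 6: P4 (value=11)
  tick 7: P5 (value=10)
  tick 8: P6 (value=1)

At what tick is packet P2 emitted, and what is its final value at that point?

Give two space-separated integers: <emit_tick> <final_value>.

Tick 1: [PARSE:P1(v=2,ok=F), VALIDATE:-, TRANSFORM:-, EMIT:-] out:-; in:P1
Tick 2: [PARSE:P2(v=9,ok=F), VALIDATE:P1(v=2,ok=F), TRANSFORM:-, EMIT:-] out:-; in:P2
Tick 3: [PARSE:-, VALIDATE:P2(v=9,ok=F), TRANSFORM:P1(v=0,ok=F), EMIT:-] out:-; in:-
Tick 4: [PARSE:-, VALIDATE:-, TRANSFORM:P2(v=0,ok=F), EMIT:P1(v=0,ok=F)] out:-; in:-
Tick 5: [PARSE:P3(v=11,ok=F), VALIDATE:-, TRANSFORM:-, EMIT:P2(v=0,ok=F)] out:P1(v=0); in:P3
Tick 6: [PARSE:P4(v=11,ok=F), VALIDATE:P3(v=11,ok=T), TRANSFORM:-, EMIT:-] out:P2(v=0); in:P4
Tick 7: [PARSE:P5(v=10,ok=F), VALIDATE:P4(v=11,ok=F), TRANSFORM:P3(v=44,ok=T), EMIT:-] out:-; in:P5
Tick 8: [PARSE:P6(v=1,ok=F), VALIDATE:P5(v=10,ok=F), TRANSFORM:P4(v=0,ok=F), EMIT:P3(v=44,ok=T)] out:-; in:P6
Tick 9: [PARSE:-, VALIDATE:P6(v=1,ok=T), TRANSFORM:P5(v=0,ok=F), EMIT:P4(v=0,ok=F)] out:P3(v=44); in:-
Tick 10: [PARSE:-, VALIDATE:-, TRANSFORM:P6(v=4,ok=T), EMIT:P5(v=0,ok=F)] out:P4(v=0); in:-
Tick 11: [PARSE:-, VALIDATE:-, TRANSFORM:-, EMIT:P6(v=4,ok=T)] out:P5(v=0); in:-
Tick 12: [PARSE:-, VALIDATE:-, TRANSFORM:-, EMIT:-] out:P6(v=4); in:-
P2: arrives tick 2, valid=False (id=2, id%3=2), emit tick 6, final value 0

Answer: 6 0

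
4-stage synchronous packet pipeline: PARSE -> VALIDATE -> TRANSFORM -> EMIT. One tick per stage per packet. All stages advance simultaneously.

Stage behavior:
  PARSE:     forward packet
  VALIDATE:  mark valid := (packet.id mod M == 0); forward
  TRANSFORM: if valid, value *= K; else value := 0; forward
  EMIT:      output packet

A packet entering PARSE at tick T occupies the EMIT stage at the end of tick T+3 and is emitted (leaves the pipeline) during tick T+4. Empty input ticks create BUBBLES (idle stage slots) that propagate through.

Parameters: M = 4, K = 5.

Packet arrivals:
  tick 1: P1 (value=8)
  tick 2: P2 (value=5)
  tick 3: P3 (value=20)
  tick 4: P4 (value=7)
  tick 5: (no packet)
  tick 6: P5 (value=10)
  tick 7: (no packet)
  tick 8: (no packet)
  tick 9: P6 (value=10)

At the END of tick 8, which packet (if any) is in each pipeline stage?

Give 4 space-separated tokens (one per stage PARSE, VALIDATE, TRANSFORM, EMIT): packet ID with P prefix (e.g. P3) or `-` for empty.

Tick 1: [PARSE:P1(v=8,ok=F), VALIDATE:-, TRANSFORM:-, EMIT:-] out:-; in:P1
Tick 2: [PARSE:P2(v=5,ok=F), VALIDATE:P1(v=8,ok=F), TRANSFORM:-, EMIT:-] out:-; in:P2
Tick 3: [PARSE:P3(v=20,ok=F), VALIDATE:P2(v=5,ok=F), TRANSFORM:P1(v=0,ok=F), EMIT:-] out:-; in:P3
Tick 4: [PARSE:P4(v=7,ok=F), VALIDATE:P3(v=20,ok=F), TRANSFORM:P2(v=0,ok=F), EMIT:P1(v=0,ok=F)] out:-; in:P4
Tick 5: [PARSE:-, VALIDATE:P4(v=7,ok=T), TRANSFORM:P3(v=0,ok=F), EMIT:P2(v=0,ok=F)] out:P1(v=0); in:-
Tick 6: [PARSE:P5(v=10,ok=F), VALIDATE:-, TRANSFORM:P4(v=35,ok=T), EMIT:P3(v=0,ok=F)] out:P2(v=0); in:P5
Tick 7: [PARSE:-, VALIDATE:P5(v=10,ok=F), TRANSFORM:-, EMIT:P4(v=35,ok=T)] out:P3(v=0); in:-
Tick 8: [PARSE:-, VALIDATE:-, TRANSFORM:P5(v=0,ok=F), EMIT:-] out:P4(v=35); in:-
At end of tick 8: ['-', '-', 'P5', '-']

Answer: - - P5 -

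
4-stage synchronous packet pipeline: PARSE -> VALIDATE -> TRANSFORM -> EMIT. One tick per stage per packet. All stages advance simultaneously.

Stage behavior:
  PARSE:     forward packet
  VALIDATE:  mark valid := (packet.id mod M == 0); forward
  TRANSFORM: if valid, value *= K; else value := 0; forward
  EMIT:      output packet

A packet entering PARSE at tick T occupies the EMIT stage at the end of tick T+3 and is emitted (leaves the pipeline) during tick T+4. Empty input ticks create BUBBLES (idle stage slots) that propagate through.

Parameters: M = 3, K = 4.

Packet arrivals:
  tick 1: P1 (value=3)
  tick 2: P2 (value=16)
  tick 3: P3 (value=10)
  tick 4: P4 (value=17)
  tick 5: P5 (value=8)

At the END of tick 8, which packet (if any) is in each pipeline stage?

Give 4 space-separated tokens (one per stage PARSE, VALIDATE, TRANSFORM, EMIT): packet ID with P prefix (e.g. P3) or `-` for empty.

Tick 1: [PARSE:P1(v=3,ok=F), VALIDATE:-, TRANSFORM:-, EMIT:-] out:-; in:P1
Tick 2: [PARSE:P2(v=16,ok=F), VALIDATE:P1(v=3,ok=F), TRANSFORM:-, EMIT:-] out:-; in:P2
Tick 3: [PARSE:P3(v=10,ok=F), VALIDATE:P2(v=16,ok=F), TRANSFORM:P1(v=0,ok=F), EMIT:-] out:-; in:P3
Tick 4: [PARSE:P4(v=17,ok=F), VALIDATE:P3(v=10,ok=T), TRANSFORM:P2(v=0,ok=F), EMIT:P1(v=0,ok=F)] out:-; in:P4
Tick 5: [PARSE:P5(v=8,ok=F), VALIDATE:P4(v=17,ok=F), TRANSFORM:P3(v=40,ok=T), EMIT:P2(v=0,ok=F)] out:P1(v=0); in:P5
Tick 6: [PARSE:-, VALIDATE:P5(v=8,ok=F), TRANSFORM:P4(v=0,ok=F), EMIT:P3(v=40,ok=T)] out:P2(v=0); in:-
Tick 7: [PARSE:-, VALIDATE:-, TRANSFORM:P5(v=0,ok=F), EMIT:P4(v=0,ok=F)] out:P3(v=40); in:-
Tick 8: [PARSE:-, VALIDATE:-, TRANSFORM:-, EMIT:P5(v=0,ok=F)] out:P4(v=0); in:-
At end of tick 8: ['-', '-', '-', 'P5']

Answer: - - - P5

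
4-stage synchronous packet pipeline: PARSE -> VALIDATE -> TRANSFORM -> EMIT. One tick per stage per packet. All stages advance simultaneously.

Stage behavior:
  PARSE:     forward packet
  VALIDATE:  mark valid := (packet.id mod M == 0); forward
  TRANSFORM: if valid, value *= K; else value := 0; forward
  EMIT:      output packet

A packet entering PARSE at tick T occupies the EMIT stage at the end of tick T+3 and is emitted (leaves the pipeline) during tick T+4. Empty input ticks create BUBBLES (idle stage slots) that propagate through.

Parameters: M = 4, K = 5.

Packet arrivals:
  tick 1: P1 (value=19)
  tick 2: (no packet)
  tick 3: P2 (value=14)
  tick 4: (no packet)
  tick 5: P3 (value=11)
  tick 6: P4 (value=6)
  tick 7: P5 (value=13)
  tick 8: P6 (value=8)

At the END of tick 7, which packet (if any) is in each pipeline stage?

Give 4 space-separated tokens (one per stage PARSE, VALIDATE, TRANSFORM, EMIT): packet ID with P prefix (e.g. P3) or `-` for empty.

Tick 1: [PARSE:P1(v=19,ok=F), VALIDATE:-, TRANSFORM:-, EMIT:-] out:-; in:P1
Tick 2: [PARSE:-, VALIDATE:P1(v=19,ok=F), TRANSFORM:-, EMIT:-] out:-; in:-
Tick 3: [PARSE:P2(v=14,ok=F), VALIDATE:-, TRANSFORM:P1(v=0,ok=F), EMIT:-] out:-; in:P2
Tick 4: [PARSE:-, VALIDATE:P2(v=14,ok=F), TRANSFORM:-, EMIT:P1(v=0,ok=F)] out:-; in:-
Tick 5: [PARSE:P3(v=11,ok=F), VALIDATE:-, TRANSFORM:P2(v=0,ok=F), EMIT:-] out:P1(v=0); in:P3
Tick 6: [PARSE:P4(v=6,ok=F), VALIDATE:P3(v=11,ok=F), TRANSFORM:-, EMIT:P2(v=0,ok=F)] out:-; in:P4
Tick 7: [PARSE:P5(v=13,ok=F), VALIDATE:P4(v=6,ok=T), TRANSFORM:P3(v=0,ok=F), EMIT:-] out:P2(v=0); in:P5
At end of tick 7: ['P5', 'P4', 'P3', '-']

Answer: P5 P4 P3 -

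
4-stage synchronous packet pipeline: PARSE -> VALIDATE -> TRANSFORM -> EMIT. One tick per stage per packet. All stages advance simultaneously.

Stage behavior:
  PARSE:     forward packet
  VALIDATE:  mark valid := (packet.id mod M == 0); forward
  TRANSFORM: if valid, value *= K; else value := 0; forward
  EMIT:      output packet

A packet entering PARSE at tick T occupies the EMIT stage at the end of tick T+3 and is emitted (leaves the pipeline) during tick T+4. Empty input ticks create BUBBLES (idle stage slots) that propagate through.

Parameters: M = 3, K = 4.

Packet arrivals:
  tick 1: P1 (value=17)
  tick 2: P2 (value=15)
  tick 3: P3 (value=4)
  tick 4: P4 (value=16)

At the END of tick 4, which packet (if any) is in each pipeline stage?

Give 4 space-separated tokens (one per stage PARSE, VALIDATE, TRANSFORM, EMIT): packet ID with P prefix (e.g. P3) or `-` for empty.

Tick 1: [PARSE:P1(v=17,ok=F), VALIDATE:-, TRANSFORM:-, EMIT:-] out:-; in:P1
Tick 2: [PARSE:P2(v=15,ok=F), VALIDATE:P1(v=17,ok=F), TRANSFORM:-, EMIT:-] out:-; in:P2
Tick 3: [PARSE:P3(v=4,ok=F), VALIDATE:P2(v=15,ok=F), TRANSFORM:P1(v=0,ok=F), EMIT:-] out:-; in:P3
Tick 4: [PARSE:P4(v=16,ok=F), VALIDATE:P3(v=4,ok=T), TRANSFORM:P2(v=0,ok=F), EMIT:P1(v=0,ok=F)] out:-; in:P4
At end of tick 4: ['P4', 'P3', 'P2', 'P1']

Answer: P4 P3 P2 P1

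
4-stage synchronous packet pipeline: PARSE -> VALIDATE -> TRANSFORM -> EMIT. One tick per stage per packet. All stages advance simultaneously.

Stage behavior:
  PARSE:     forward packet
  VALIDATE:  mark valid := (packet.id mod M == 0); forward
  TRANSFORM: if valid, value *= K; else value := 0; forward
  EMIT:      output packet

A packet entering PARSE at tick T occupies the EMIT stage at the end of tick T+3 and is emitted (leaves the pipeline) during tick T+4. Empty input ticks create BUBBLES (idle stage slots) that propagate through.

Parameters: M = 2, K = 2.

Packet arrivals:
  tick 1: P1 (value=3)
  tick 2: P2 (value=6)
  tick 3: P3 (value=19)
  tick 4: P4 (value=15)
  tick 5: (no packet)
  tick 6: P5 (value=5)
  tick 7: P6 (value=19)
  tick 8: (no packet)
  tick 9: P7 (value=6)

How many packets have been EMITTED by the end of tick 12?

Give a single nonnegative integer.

Answer: 6

Derivation:
Tick 1: [PARSE:P1(v=3,ok=F), VALIDATE:-, TRANSFORM:-, EMIT:-] out:-; in:P1
Tick 2: [PARSE:P2(v=6,ok=F), VALIDATE:P1(v=3,ok=F), TRANSFORM:-, EMIT:-] out:-; in:P2
Tick 3: [PARSE:P3(v=19,ok=F), VALIDATE:P2(v=6,ok=T), TRANSFORM:P1(v=0,ok=F), EMIT:-] out:-; in:P3
Tick 4: [PARSE:P4(v=15,ok=F), VALIDATE:P3(v=19,ok=F), TRANSFORM:P2(v=12,ok=T), EMIT:P1(v=0,ok=F)] out:-; in:P4
Tick 5: [PARSE:-, VALIDATE:P4(v=15,ok=T), TRANSFORM:P3(v=0,ok=F), EMIT:P2(v=12,ok=T)] out:P1(v=0); in:-
Tick 6: [PARSE:P5(v=5,ok=F), VALIDATE:-, TRANSFORM:P4(v=30,ok=T), EMIT:P3(v=0,ok=F)] out:P2(v=12); in:P5
Tick 7: [PARSE:P6(v=19,ok=F), VALIDATE:P5(v=5,ok=F), TRANSFORM:-, EMIT:P4(v=30,ok=T)] out:P3(v=0); in:P6
Tick 8: [PARSE:-, VALIDATE:P6(v=19,ok=T), TRANSFORM:P5(v=0,ok=F), EMIT:-] out:P4(v=30); in:-
Tick 9: [PARSE:P7(v=6,ok=F), VALIDATE:-, TRANSFORM:P6(v=38,ok=T), EMIT:P5(v=0,ok=F)] out:-; in:P7
Tick 10: [PARSE:-, VALIDATE:P7(v=6,ok=F), TRANSFORM:-, EMIT:P6(v=38,ok=T)] out:P5(v=0); in:-
Tick 11: [PARSE:-, VALIDATE:-, TRANSFORM:P7(v=0,ok=F), EMIT:-] out:P6(v=38); in:-
Tick 12: [PARSE:-, VALIDATE:-, TRANSFORM:-, EMIT:P7(v=0,ok=F)] out:-; in:-
Emitted by tick 12: ['P1', 'P2', 'P3', 'P4', 'P5', 'P6']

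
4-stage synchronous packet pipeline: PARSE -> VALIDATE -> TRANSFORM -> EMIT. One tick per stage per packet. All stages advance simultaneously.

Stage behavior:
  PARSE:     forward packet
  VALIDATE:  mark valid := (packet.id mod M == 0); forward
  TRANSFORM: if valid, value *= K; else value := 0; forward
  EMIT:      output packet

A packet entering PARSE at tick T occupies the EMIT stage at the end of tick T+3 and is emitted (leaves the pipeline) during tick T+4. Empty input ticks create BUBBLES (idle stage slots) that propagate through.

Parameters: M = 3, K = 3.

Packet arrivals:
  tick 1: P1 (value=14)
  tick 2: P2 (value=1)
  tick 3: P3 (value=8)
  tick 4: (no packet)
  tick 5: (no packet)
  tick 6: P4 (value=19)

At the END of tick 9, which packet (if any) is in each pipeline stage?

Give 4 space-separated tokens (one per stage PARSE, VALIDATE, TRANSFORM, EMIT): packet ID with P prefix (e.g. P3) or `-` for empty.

Answer: - - - P4

Derivation:
Tick 1: [PARSE:P1(v=14,ok=F), VALIDATE:-, TRANSFORM:-, EMIT:-] out:-; in:P1
Tick 2: [PARSE:P2(v=1,ok=F), VALIDATE:P1(v=14,ok=F), TRANSFORM:-, EMIT:-] out:-; in:P2
Tick 3: [PARSE:P3(v=8,ok=F), VALIDATE:P2(v=1,ok=F), TRANSFORM:P1(v=0,ok=F), EMIT:-] out:-; in:P3
Tick 4: [PARSE:-, VALIDATE:P3(v=8,ok=T), TRANSFORM:P2(v=0,ok=F), EMIT:P1(v=0,ok=F)] out:-; in:-
Tick 5: [PARSE:-, VALIDATE:-, TRANSFORM:P3(v=24,ok=T), EMIT:P2(v=0,ok=F)] out:P1(v=0); in:-
Tick 6: [PARSE:P4(v=19,ok=F), VALIDATE:-, TRANSFORM:-, EMIT:P3(v=24,ok=T)] out:P2(v=0); in:P4
Tick 7: [PARSE:-, VALIDATE:P4(v=19,ok=F), TRANSFORM:-, EMIT:-] out:P3(v=24); in:-
Tick 8: [PARSE:-, VALIDATE:-, TRANSFORM:P4(v=0,ok=F), EMIT:-] out:-; in:-
Tick 9: [PARSE:-, VALIDATE:-, TRANSFORM:-, EMIT:P4(v=0,ok=F)] out:-; in:-
At end of tick 9: ['-', '-', '-', 'P4']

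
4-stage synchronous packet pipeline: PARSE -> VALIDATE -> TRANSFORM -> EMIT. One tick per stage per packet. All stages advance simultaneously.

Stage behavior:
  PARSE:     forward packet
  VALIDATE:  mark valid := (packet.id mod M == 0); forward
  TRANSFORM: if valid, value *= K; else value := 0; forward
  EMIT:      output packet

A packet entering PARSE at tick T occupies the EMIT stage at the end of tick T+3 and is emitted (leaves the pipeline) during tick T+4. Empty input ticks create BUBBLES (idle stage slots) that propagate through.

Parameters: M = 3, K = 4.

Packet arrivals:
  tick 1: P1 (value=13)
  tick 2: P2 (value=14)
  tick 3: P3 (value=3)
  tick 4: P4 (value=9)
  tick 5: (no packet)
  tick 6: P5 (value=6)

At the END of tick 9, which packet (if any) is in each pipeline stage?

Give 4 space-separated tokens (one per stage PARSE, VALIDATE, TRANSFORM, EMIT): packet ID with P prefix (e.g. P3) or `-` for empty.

Answer: - - - P5

Derivation:
Tick 1: [PARSE:P1(v=13,ok=F), VALIDATE:-, TRANSFORM:-, EMIT:-] out:-; in:P1
Tick 2: [PARSE:P2(v=14,ok=F), VALIDATE:P1(v=13,ok=F), TRANSFORM:-, EMIT:-] out:-; in:P2
Tick 3: [PARSE:P3(v=3,ok=F), VALIDATE:P2(v=14,ok=F), TRANSFORM:P1(v=0,ok=F), EMIT:-] out:-; in:P3
Tick 4: [PARSE:P4(v=9,ok=F), VALIDATE:P3(v=3,ok=T), TRANSFORM:P2(v=0,ok=F), EMIT:P1(v=0,ok=F)] out:-; in:P4
Tick 5: [PARSE:-, VALIDATE:P4(v=9,ok=F), TRANSFORM:P3(v=12,ok=T), EMIT:P2(v=0,ok=F)] out:P1(v=0); in:-
Tick 6: [PARSE:P5(v=6,ok=F), VALIDATE:-, TRANSFORM:P4(v=0,ok=F), EMIT:P3(v=12,ok=T)] out:P2(v=0); in:P5
Tick 7: [PARSE:-, VALIDATE:P5(v=6,ok=F), TRANSFORM:-, EMIT:P4(v=0,ok=F)] out:P3(v=12); in:-
Tick 8: [PARSE:-, VALIDATE:-, TRANSFORM:P5(v=0,ok=F), EMIT:-] out:P4(v=0); in:-
Tick 9: [PARSE:-, VALIDATE:-, TRANSFORM:-, EMIT:P5(v=0,ok=F)] out:-; in:-
At end of tick 9: ['-', '-', '-', 'P5']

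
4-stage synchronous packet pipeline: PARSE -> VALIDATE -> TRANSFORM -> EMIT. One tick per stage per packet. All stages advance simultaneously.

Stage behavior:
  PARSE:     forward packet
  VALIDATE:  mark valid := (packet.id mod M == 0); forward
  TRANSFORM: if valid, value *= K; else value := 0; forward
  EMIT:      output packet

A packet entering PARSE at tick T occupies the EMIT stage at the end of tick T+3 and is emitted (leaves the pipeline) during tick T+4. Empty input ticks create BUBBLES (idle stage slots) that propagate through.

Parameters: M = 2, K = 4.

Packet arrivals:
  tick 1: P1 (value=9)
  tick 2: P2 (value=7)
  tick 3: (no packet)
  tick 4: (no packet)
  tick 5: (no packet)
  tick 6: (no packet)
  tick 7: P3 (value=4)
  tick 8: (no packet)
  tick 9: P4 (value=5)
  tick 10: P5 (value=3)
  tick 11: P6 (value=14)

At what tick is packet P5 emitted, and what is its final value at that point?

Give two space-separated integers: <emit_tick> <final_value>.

Tick 1: [PARSE:P1(v=9,ok=F), VALIDATE:-, TRANSFORM:-, EMIT:-] out:-; in:P1
Tick 2: [PARSE:P2(v=7,ok=F), VALIDATE:P1(v=9,ok=F), TRANSFORM:-, EMIT:-] out:-; in:P2
Tick 3: [PARSE:-, VALIDATE:P2(v=7,ok=T), TRANSFORM:P1(v=0,ok=F), EMIT:-] out:-; in:-
Tick 4: [PARSE:-, VALIDATE:-, TRANSFORM:P2(v=28,ok=T), EMIT:P1(v=0,ok=F)] out:-; in:-
Tick 5: [PARSE:-, VALIDATE:-, TRANSFORM:-, EMIT:P2(v=28,ok=T)] out:P1(v=0); in:-
Tick 6: [PARSE:-, VALIDATE:-, TRANSFORM:-, EMIT:-] out:P2(v=28); in:-
Tick 7: [PARSE:P3(v=4,ok=F), VALIDATE:-, TRANSFORM:-, EMIT:-] out:-; in:P3
Tick 8: [PARSE:-, VALIDATE:P3(v=4,ok=F), TRANSFORM:-, EMIT:-] out:-; in:-
Tick 9: [PARSE:P4(v=5,ok=F), VALIDATE:-, TRANSFORM:P3(v=0,ok=F), EMIT:-] out:-; in:P4
Tick 10: [PARSE:P5(v=3,ok=F), VALIDATE:P4(v=5,ok=T), TRANSFORM:-, EMIT:P3(v=0,ok=F)] out:-; in:P5
Tick 11: [PARSE:P6(v=14,ok=F), VALIDATE:P5(v=3,ok=F), TRANSFORM:P4(v=20,ok=T), EMIT:-] out:P3(v=0); in:P6
Tick 12: [PARSE:-, VALIDATE:P6(v=14,ok=T), TRANSFORM:P5(v=0,ok=F), EMIT:P4(v=20,ok=T)] out:-; in:-
Tick 13: [PARSE:-, VALIDATE:-, TRANSFORM:P6(v=56,ok=T), EMIT:P5(v=0,ok=F)] out:P4(v=20); in:-
Tick 14: [PARSE:-, VALIDATE:-, TRANSFORM:-, EMIT:P6(v=56,ok=T)] out:P5(v=0); in:-
Tick 15: [PARSE:-, VALIDATE:-, TRANSFORM:-, EMIT:-] out:P6(v=56); in:-
P5: arrives tick 10, valid=False (id=5, id%2=1), emit tick 14, final value 0

Answer: 14 0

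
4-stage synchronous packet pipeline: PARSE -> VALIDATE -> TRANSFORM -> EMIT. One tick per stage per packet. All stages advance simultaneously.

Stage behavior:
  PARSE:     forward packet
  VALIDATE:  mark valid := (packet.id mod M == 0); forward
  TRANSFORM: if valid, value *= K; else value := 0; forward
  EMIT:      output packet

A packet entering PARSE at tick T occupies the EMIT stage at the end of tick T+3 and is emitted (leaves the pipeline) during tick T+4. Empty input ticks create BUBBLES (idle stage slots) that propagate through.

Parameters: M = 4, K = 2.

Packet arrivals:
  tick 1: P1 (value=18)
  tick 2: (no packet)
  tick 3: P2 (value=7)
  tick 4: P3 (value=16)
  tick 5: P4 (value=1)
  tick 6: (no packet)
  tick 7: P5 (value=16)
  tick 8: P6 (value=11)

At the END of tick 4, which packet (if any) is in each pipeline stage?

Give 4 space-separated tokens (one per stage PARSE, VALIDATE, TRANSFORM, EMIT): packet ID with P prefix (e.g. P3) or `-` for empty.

Tick 1: [PARSE:P1(v=18,ok=F), VALIDATE:-, TRANSFORM:-, EMIT:-] out:-; in:P1
Tick 2: [PARSE:-, VALIDATE:P1(v=18,ok=F), TRANSFORM:-, EMIT:-] out:-; in:-
Tick 3: [PARSE:P2(v=7,ok=F), VALIDATE:-, TRANSFORM:P1(v=0,ok=F), EMIT:-] out:-; in:P2
Tick 4: [PARSE:P3(v=16,ok=F), VALIDATE:P2(v=7,ok=F), TRANSFORM:-, EMIT:P1(v=0,ok=F)] out:-; in:P3
At end of tick 4: ['P3', 'P2', '-', 'P1']

Answer: P3 P2 - P1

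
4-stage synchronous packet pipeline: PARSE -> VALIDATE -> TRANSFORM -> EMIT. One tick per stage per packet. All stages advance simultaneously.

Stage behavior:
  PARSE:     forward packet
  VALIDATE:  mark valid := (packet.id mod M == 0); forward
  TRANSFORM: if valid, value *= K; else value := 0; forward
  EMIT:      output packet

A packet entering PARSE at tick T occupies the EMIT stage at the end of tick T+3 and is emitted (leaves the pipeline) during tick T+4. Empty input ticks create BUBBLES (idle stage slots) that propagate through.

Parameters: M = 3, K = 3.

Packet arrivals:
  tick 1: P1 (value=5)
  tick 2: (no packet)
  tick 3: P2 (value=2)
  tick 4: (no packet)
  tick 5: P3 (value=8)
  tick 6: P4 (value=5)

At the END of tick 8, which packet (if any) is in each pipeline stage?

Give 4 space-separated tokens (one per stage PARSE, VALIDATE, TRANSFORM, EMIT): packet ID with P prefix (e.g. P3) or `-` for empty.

Answer: - - P4 P3

Derivation:
Tick 1: [PARSE:P1(v=5,ok=F), VALIDATE:-, TRANSFORM:-, EMIT:-] out:-; in:P1
Tick 2: [PARSE:-, VALIDATE:P1(v=5,ok=F), TRANSFORM:-, EMIT:-] out:-; in:-
Tick 3: [PARSE:P2(v=2,ok=F), VALIDATE:-, TRANSFORM:P1(v=0,ok=F), EMIT:-] out:-; in:P2
Tick 4: [PARSE:-, VALIDATE:P2(v=2,ok=F), TRANSFORM:-, EMIT:P1(v=0,ok=F)] out:-; in:-
Tick 5: [PARSE:P3(v=8,ok=F), VALIDATE:-, TRANSFORM:P2(v=0,ok=F), EMIT:-] out:P1(v=0); in:P3
Tick 6: [PARSE:P4(v=5,ok=F), VALIDATE:P3(v=8,ok=T), TRANSFORM:-, EMIT:P2(v=0,ok=F)] out:-; in:P4
Tick 7: [PARSE:-, VALIDATE:P4(v=5,ok=F), TRANSFORM:P3(v=24,ok=T), EMIT:-] out:P2(v=0); in:-
Tick 8: [PARSE:-, VALIDATE:-, TRANSFORM:P4(v=0,ok=F), EMIT:P3(v=24,ok=T)] out:-; in:-
At end of tick 8: ['-', '-', 'P4', 'P3']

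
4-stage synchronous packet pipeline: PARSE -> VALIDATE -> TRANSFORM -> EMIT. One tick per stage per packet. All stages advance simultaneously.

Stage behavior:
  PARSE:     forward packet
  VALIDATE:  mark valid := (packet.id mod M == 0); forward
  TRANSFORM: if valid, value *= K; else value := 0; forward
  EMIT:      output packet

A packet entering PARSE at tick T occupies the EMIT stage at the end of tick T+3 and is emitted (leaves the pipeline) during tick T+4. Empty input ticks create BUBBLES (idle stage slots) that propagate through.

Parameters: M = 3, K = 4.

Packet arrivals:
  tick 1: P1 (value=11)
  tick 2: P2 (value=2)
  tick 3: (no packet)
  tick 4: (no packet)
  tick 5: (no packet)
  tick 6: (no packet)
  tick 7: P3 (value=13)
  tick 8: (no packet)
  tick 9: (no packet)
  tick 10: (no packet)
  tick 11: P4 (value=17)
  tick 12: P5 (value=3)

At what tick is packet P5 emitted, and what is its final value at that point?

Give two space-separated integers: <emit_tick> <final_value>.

Answer: 16 0

Derivation:
Tick 1: [PARSE:P1(v=11,ok=F), VALIDATE:-, TRANSFORM:-, EMIT:-] out:-; in:P1
Tick 2: [PARSE:P2(v=2,ok=F), VALIDATE:P1(v=11,ok=F), TRANSFORM:-, EMIT:-] out:-; in:P2
Tick 3: [PARSE:-, VALIDATE:P2(v=2,ok=F), TRANSFORM:P1(v=0,ok=F), EMIT:-] out:-; in:-
Tick 4: [PARSE:-, VALIDATE:-, TRANSFORM:P2(v=0,ok=F), EMIT:P1(v=0,ok=F)] out:-; in:-
Tick 5: [PARSE:-, VALIDATE:-, TRANSFORM:-, EMIT:P2(v=0,ok=F)] out:P1(v=0); in:-
Tick 6: [PARSE:-, VALIDATE:-, TRANSFORM:-, EMIT:-] out:P2(v=0); in:-
Tick 7: [PARSE:P3(v=13,ok=F), VALIDATE:-, TRANSFORM:-, EMIT:-] out:-; in:P3
Tick 8: [PARSE:-, VALIDATE:P3(v=13,ok=T), TRANSFORM:-, EMIT:-] out:-; in:-
Tick 9: [PARSE:-, VALIDATE:-, TRANSFORM:P3(v=52,ok=T), EMIT:-] out:-; in:-
Tick 10: [PARSE:-, VALIDATE:-, TRANSFORM:-, EMIT:P3(v=52,ok=T)] out:-; in:-
Tick 11: [PARSE:P4(v=17,ok=F), VALIDATE:-, TRANSFORM:-, EMIT:-] out:P3(v=52); in:P4
Tick 12: [PARSE:P5(v=3,ok=F), VALIDATE:P4(v=17,ok=F), TRANSFORM:-, EMIT:-] out:-; in:P5
Tick 13: [PARSE:-, VALIDATE:P5(v=3,ok=F), TRANSFORM:P4(v=0,ok=F), EMIT:-] out:-; in:-
Tick 14: [PARSE:-, VALIDATE:-, TRANSFORM:P5(v=0,ok=F), EMIT:P4(v=0,ok=F)] out:-; in:-
Tick 15: [PARSE:-, VALIDATE:-, TRANSFORM:-, EMIT:P5(v=0,ok=F)] out:P4(v=0); in:-
Tick 16: [PARSE:-, VALIDATE:-, TRANSFORM:-, EMIT:-] out:P5(v=0); in:-
P5: arrives tick 12, valid=False (id=5, id%3=2), emit tick 16, final value 0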